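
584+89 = 673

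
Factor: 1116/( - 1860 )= - 3/5 = - 3^1 *5^( - 1)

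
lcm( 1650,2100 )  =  23100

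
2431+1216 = 3647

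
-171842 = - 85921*2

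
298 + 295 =593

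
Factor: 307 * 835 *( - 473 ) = -121251185 = - 5^1*11^1 * 43^1 * 167^1*307^1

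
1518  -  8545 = -7027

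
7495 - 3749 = 3746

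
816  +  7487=8303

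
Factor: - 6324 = -2^2 * 3^1*17^1*31^1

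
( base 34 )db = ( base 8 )705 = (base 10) 453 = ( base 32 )E5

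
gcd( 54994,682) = 62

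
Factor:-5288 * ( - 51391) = 2^3*17^1*661^1*3023^1 =271755608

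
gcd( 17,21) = 1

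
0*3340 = 0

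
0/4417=0=0.00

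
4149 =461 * 9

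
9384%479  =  283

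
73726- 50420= 23306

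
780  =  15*52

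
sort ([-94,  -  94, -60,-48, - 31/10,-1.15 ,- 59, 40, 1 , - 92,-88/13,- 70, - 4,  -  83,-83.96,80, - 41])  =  [ -94, - 94, - 92, - 83.96 , - 83, -70,  -  60, - 59, - 48,-41, - 88/13, - 4, - 31/10, - 1.15 , 1 , 40,80 ]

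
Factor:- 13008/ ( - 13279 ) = 2^4*3^1*7^( - 2)= 48/49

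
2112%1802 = 310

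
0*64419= 0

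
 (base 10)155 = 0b10011011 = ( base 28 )5f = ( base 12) 10B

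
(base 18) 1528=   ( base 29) 8qe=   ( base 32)7A8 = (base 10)7496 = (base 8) 16510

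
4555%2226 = 103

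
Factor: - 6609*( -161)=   1064049 = 3^1*7^1*23^1*2203^1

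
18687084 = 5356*3489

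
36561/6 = 6093 + 1/2 = 6093.50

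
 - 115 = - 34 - 81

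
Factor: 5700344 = 2^3*13^1 * 59^1*929^1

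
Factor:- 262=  - 2^1*131^1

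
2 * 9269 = 18538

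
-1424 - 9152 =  - 10576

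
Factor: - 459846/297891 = -866/561 = - 2^1*3^( - 1)*11^(-1)*17^ ( - 1 ) * 433^1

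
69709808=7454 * 9352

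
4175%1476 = 1223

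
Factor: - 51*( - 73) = 3^1*17^1*73^1 = 3723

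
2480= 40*62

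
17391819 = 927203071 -909811252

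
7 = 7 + 0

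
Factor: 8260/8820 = 59/63 = 3^( - 2) * 7^ ( -1) *59^1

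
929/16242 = 929/16242 = 0.06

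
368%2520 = 368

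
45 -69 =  - 24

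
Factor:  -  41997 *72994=- 2^1*3^1*13999^1*36497^1 = - 3065529018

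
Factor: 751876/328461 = 2^2*3^(-1)*7^( - 1) * 17^1*11057^1 * 15641^(  -  1 )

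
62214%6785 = 1149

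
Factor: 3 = 3^1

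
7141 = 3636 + 3505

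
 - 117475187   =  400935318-518410505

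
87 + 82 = 169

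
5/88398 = 5/88398 = 0.00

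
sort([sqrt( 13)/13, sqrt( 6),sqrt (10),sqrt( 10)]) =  [ sqrt( 13)/13,sqrt( 6), sqrt( 10),sqrt( 10 )]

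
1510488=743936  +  766552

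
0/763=0= 0.00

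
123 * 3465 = 426195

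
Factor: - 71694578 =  - 2^1  *35847289^1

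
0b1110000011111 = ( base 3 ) 100212122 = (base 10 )7199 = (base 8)16037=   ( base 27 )9nh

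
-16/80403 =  - 16/80403 = - 0.00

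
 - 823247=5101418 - 5924665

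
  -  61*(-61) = 3721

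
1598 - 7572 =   -  5974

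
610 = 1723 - 1113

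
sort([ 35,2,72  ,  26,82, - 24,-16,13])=[ - 24, - 16, 2, 13 , 26,35, 72  ,  82] 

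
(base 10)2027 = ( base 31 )23c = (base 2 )11111101011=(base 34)1PL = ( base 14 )A4B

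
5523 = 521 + 5002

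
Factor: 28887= 3^1 *9629^1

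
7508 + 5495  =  13003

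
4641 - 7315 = - 2674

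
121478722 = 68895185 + 52583537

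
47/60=47/60 = 0.78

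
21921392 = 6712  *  3266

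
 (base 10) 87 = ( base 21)43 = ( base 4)1113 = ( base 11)7a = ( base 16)57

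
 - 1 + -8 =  - 9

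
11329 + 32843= 44172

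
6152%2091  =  1970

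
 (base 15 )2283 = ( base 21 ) GCF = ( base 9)11036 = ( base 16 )1C9B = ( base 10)7323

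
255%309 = 255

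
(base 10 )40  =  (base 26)1e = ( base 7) 55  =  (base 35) 15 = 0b101000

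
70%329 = 70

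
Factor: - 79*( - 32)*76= 2^7*19^1*79^1 = 192128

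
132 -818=-686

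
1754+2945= 4699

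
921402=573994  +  347408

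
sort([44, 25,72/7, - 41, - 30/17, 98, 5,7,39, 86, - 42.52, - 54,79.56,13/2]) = [-54, - 42.52, - 41, - 30/17, 5, 13/2, 7, 72/7,25, 39,44, 79.56 , 86, 98] 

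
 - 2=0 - 2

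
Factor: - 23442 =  -2^1*3^1 * 3907^1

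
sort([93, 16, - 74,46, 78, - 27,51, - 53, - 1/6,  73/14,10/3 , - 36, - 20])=[ - 74,-53, - 36, - 27 , - 20, - 1/6,10/3,73/14 , 16,46,  51, 78 , 93]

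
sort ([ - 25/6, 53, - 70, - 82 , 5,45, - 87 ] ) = [ - 87, - 82, - 70,  -  25/6,  5, 45,  53 ] 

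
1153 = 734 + 419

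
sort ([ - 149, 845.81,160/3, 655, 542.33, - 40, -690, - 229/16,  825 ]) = [ - 690, - 149,-40, - 229/16,  160/3,542.33,  655, 825,845.81] 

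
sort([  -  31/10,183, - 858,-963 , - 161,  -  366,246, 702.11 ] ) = [-963, - 858,-366 , - 161,  -  31/10, 183,246 , 702.11]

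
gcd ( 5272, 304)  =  8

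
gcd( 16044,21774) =1146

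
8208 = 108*76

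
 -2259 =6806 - 9065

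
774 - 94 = 680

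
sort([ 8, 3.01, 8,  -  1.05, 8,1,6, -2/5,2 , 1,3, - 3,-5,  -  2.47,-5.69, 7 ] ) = [ - 5.69,-5, - 3, - 2.47,  -  1.05,  -  2/5,1,1, 2, 3,3.01,6,7,8,8,8 ]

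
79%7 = 2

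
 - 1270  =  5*( - 254)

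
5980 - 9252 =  - 3272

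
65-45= 20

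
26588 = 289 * 92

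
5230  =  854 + 4376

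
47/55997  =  47/55997 = 0.00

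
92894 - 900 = 91994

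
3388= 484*7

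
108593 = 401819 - 293226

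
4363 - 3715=648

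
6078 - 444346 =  - 438268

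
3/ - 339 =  - 1/113 = - 0.01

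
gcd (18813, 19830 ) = 3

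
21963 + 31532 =53495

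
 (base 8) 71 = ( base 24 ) 29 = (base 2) 111001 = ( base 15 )3C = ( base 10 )57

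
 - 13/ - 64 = 13/64=0.20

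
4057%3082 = 975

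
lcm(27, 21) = 189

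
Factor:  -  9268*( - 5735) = 2^2*5^1*7^1*31^1*37^1*331^1 = 53151980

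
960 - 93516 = -92556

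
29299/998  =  29299/998 = 29.36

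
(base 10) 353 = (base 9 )432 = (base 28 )ch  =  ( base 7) 1013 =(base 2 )101100001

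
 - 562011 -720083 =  - 1282094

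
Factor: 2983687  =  7^1*17^1 * 25073^1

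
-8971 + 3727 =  - 5244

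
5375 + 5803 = 11178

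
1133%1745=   1133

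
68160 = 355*192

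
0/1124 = 0 = 0.00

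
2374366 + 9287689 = 11662055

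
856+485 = 1341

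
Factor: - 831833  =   - 499^1*1667^1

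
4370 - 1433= 2937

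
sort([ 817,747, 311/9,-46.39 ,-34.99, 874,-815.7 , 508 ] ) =[ - 815.7 , - 46.39, - 34.99, 311/9,  508 , 747,817, 874 ] 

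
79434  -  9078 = 70356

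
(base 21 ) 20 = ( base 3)1120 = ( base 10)42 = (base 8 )52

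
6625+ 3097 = 9722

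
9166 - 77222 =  - 68056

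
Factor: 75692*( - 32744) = -2^5*127^1*149^1  *  4093^1 = -2478458848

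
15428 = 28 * 551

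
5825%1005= 800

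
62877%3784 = 2333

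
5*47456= 237280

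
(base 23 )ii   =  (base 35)cc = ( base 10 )432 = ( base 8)660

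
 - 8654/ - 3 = 8654/3 = 2884.67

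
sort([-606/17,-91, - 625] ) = [-625, - 91,-606/17]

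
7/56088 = 7/56088 = 0.00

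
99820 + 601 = 100421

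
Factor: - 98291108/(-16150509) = 2^2*3^( - 5 )*599^1 *41023^1*66463^ (-1 )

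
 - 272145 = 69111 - 341256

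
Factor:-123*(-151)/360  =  2^( - 3)*3^( - 1)*5^( -1)*41^1*151^1=6191/120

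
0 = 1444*0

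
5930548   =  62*95654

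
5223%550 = 273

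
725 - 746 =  - 21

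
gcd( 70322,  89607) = 7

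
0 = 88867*0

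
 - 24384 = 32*( - 762 ) 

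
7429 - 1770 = 5659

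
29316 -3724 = 25592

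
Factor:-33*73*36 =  - 86724 = -2^2*3^3*11^1  *73^1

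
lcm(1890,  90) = 1890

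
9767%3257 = 3253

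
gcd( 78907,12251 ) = 1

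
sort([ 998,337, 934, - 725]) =[ - 725,337,934 , 998] 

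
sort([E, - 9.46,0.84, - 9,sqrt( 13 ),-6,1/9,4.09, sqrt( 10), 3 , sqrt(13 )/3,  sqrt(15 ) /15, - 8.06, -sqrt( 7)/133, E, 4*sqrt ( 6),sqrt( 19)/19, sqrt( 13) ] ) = [ - 9.46  ,-9, - 8.06,-6,- sqrt (7)/133,1/9 , sqrt(19)/19, sqrt( 15)/15, 0.84, sqrt( 13)/3,  E, E, 3,sqrt ( 10),sqrt(13),sqrt( 13 ), 4.09,4*sqrt (6)]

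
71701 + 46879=118580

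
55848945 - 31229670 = 24619275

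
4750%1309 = 823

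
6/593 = 6/593 = 0.01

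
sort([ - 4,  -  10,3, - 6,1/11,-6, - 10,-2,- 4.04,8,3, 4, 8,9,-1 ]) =[ - 10, - 10, - 6,- 6, - 4.04, - 4,  -  2,  -  1, 1/11,3,3, 4,8,8,9]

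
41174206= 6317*6518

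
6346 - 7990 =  - 1644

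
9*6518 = 58662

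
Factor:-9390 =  - 2^1*3^1*5^1*313^1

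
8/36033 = 8/36033=0.00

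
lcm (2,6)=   6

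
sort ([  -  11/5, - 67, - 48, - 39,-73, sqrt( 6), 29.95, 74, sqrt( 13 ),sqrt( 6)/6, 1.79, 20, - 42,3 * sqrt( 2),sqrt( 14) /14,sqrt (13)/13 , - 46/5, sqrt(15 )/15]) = [-73, - 67, - 48,-42,- 39, - 46/5, -11/5, sqrt(15 )/15, sqrt( 14) /14, sqrt( 13 ) /13,sqrt( 6)/6,1.79 , sqrt( 6), sqrt(  13), 3* sqrt(2), 20, 29.95,74 ]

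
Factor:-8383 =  -83^1*101^1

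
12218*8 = 97744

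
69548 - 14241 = 55307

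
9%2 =1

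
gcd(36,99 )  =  9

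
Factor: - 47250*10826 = -511528500 = - 2^2*3^3*5^3*7^1*5413^1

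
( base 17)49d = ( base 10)1322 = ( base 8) 2452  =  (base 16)52a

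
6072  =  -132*( - 46)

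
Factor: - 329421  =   - 3^1*109807^1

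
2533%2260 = 273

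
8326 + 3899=12225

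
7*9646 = 67522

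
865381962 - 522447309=342934653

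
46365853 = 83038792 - 36672939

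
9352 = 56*167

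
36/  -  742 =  - 1 + 353/371= - 0.05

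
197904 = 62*3192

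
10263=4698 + 5565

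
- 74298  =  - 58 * 1281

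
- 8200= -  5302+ - 2898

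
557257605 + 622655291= 1179912896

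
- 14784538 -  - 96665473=81880935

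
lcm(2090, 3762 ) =18810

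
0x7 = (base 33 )7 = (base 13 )7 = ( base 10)7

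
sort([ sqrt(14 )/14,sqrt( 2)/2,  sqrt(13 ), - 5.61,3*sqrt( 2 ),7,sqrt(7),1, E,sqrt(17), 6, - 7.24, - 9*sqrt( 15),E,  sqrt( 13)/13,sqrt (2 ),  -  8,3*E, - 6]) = [ - 9 *sqrt( 15 ), - 8, - 7.24, - 6, - 5.61 , sqrt( 14) /14,sqrt(13)/13,sqrt(2)/2,1,sqrt( 2),sqrt( 7), E, E,sqrt(13),sqrt( 17), 3*sqrt( 2 ),6,7, 3*E]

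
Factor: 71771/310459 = 7^1*10253^1*310459^( - 1)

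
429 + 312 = 741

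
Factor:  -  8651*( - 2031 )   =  17570181= 3^1*41^1*211^1*677^1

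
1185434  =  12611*94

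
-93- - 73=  - 20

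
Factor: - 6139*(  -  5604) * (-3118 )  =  -2^3*3^1*7^1*467^1*877^1 * 1559^1 = - 107268416808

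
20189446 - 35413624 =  - 15224178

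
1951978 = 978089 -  - 973889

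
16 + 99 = 115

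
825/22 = 75/2 = 37.50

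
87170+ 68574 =155744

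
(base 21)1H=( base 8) 46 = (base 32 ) 16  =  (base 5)123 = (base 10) 38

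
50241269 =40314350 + 9926919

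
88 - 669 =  - 581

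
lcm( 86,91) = 7826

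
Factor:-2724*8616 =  - 2^5*3^2* 227^1*359^1 =- 23469984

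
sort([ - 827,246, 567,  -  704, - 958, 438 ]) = [ - 958, - 827,-704,246,438,567]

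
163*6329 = 1031627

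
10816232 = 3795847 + 7020385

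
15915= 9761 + 6154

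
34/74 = 17/37 = 0.46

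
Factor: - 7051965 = - 3^1 * 5^1 * 470131^1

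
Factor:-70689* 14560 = -2^5*3^1*5^1*7^1*13^1*23563^1 = -1029231840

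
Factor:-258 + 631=373 = 373^1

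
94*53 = 4982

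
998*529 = 527942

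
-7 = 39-46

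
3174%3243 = 3174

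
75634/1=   75634 = 75634.00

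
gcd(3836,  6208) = 4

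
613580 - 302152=311428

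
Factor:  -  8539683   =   - 3^1*19^1*233^1 * 643^1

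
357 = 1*357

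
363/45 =8 + 1/15  =  8.07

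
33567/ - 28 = -1199  +  5/28= - 1198.82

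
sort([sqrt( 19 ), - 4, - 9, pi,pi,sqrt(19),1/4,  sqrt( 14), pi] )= [ - 9, - 4, 1/4, pi,pi,pi , sqrt( 14 ),sqrt(19),sqrt(19) ]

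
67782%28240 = 11302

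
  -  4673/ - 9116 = 4673/9116 = 0.51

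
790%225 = 115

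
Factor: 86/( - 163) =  - 2^1*43^1*163^ ( - 1)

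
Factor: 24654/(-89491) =  -  2^1 * 3^1* 7^1 * 587^1*89491^ (-1) 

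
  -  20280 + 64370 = 44090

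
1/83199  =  1/83199= 0.00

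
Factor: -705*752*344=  - 182375040 = -2^7*3^1*5^1*43^1*47^2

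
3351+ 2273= 5624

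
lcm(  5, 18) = 90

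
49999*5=249995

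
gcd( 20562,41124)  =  20562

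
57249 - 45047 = 12202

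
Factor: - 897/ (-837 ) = 299/279 = 3^ (-2 )*13^1*23^1*31^(-1 ) 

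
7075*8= 56600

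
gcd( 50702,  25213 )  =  1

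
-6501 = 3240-9741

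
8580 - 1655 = 6925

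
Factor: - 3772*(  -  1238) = 2^3*23^1 *41^1*619^1 = 4669736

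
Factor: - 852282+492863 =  - 359419 =- 359419^1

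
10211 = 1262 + 8949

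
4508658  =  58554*77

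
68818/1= 68818 = 68818.00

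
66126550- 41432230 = 24694320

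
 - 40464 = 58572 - 99036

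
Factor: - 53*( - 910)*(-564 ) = - 2^3 * 3^1 * 5^1*7^1 *13^1*47^1 * 53^1 = - 27201720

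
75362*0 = 0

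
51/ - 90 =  - 17/30 = - 0.57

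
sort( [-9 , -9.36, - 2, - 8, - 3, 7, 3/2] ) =[  -  9.36 ,-9, - 8, - 3,-2, 3/2, 7 ] 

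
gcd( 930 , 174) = 6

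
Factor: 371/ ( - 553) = -53/79 =- 53^1*79^ (  -  1)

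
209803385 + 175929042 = 385732427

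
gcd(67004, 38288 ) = 9572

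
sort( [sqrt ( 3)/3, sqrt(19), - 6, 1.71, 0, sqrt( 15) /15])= [ - 6, 0, sqrt( 15) /15,  sqrt(3 )/3,1.71, sqrt( 19) ] 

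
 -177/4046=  - 177/4046= - 0.04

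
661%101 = 55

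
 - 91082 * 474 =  -43172868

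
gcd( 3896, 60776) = 8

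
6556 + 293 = 6849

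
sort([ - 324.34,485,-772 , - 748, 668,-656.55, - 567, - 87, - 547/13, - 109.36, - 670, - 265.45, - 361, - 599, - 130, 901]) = [ - 772, - 748,-670, - 656.55,-599,-567, - 361, - 324.34, -265.45, - 130,  -  109.36,-87, - 547/13, 485,668,901]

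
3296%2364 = 932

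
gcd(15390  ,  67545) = 855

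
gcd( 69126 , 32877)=843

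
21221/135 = 157+26/135 =157.19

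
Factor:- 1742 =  - 2^1 *13^1*67^1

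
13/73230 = 13/73230 = 0.00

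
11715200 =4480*2615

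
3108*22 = 68376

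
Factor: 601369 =19^1 * 31^1* 1021^1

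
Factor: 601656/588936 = 11^1*43^1*463^( - 1 ) = 473/463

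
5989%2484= 1021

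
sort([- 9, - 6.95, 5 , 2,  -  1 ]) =[-9,-6.95,-1,2, 5]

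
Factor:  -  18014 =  - 2^1*9007^1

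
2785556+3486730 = 6272286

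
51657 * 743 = 38381151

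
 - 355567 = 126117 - 481684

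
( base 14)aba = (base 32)22C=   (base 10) 2124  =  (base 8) 4114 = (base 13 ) c75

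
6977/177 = 39 + 74/177 = 39.42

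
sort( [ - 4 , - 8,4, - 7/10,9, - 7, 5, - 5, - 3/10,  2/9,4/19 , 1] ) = [  -  8  , - 7, - 5,  -  4, - 7/10, - 3/10,4/19, 2/9, 1 , 4,5,9]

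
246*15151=3727146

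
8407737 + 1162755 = 9570492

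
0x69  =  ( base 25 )45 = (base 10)105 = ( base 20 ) 55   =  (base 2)1101001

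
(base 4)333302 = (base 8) 7762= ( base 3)12121012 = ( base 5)112312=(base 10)4082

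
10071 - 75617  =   - 65546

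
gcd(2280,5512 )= 8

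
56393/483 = 116 + 365/483 =116.76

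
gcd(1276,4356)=44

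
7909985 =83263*95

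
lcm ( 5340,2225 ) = 26700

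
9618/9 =3206/3  =  1068.67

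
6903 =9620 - 2717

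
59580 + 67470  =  127050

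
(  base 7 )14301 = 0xf51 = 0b111101010001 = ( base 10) 3921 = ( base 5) 111141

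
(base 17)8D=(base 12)105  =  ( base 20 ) 79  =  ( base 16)95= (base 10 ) 149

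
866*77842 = 67411172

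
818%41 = 39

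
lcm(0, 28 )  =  0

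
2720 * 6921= 18825120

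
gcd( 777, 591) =3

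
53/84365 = 53/84365 = 0.00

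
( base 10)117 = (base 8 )165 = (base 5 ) 432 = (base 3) 11100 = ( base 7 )225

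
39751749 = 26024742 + 13727007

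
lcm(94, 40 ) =1880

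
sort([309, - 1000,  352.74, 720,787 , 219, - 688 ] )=[ - 1000, - 688, 219,309,352.74,720,787 ]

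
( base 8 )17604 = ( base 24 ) e04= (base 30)8SS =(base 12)4804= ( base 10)8068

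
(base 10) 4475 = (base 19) c7a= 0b1000101111011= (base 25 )740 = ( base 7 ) 16022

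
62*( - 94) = -5828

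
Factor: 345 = 3^1*5^1*23^1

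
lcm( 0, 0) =0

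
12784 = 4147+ 8637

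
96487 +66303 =162790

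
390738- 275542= 115196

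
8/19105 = 8/19105 = 0.00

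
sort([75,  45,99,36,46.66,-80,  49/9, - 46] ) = [ -80, - 46 , 49/9, 36,45,  46.66,75, 99 ]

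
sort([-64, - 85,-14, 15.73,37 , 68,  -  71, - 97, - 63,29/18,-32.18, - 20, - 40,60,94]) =[  -  97,-85,- 71, - 64, - 63 , - 40, - 32.18 , -20,- 14, 29/18,15.73,37,60,68,94]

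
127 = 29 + 98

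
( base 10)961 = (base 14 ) 4c9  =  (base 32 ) U1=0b1111000001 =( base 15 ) 441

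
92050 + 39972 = 132022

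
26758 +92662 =119420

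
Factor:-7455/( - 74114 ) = 2^(  -  1)*3^1*5^1*7^1*71^1*37057^( - 1) 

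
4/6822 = 2/3411=0.00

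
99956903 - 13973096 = 85983807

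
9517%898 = 537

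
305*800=244000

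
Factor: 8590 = 2^1* 5^1*859^1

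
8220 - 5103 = 3117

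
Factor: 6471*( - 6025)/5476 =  - 38987775/5476 = -  2^( - 2 )*3^2*5^2*37^( - 2)*241^1*719^1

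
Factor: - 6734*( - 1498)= 2^2*7^2* 13^1*37^1*107^1 = 10087532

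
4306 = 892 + 3414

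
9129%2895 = 444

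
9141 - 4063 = 5078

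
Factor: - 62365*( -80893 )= 5044891945 = 5^1*41^1*1973^1 *12473^1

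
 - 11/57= -11/57 = - 0.19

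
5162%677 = 423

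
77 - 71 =6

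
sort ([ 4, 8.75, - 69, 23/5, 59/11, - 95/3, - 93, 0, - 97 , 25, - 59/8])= [-97,-93,-69, - 95/3, - 59/8 , 0, 4, 23/5, 59/11,  8.75, 25] 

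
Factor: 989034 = 2^1*3^1*164839^1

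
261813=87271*3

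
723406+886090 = 1609496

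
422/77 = 5  +  37/77 = 5.48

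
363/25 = 14+13/25 = 14.52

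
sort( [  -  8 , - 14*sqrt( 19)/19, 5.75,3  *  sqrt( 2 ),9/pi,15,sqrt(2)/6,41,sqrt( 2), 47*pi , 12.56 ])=[ - 8, - 14*sqrt ( 19 )/19,sqrt( 2 ) /6,sqrt( 2 ), 9/pi,3*sqrt( 2), 5.75 , 12.56, 15,41,47*pi]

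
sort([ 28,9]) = [9,28 ] 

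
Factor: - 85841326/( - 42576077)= 2^1*1171^1*36653^1*42576077^( - 1)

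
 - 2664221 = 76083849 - 78748070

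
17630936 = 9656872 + 7974064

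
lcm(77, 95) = 7315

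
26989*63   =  1700307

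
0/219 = 0 = 0.00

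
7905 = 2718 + 5187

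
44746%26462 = 18284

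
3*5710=17130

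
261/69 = 3 + 18/23 = 3.78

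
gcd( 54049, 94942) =1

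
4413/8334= 1471/2778 =0.53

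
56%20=16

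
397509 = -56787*(-7)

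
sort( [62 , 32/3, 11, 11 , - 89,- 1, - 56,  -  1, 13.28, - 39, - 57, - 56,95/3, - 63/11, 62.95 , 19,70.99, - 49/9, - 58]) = [ - 89, - 58, - 57, - 56, - 56,- 39, - 63/11, -49/9 , - 1, - 1, 32/3, 11,11, 13.28,19, 95/3, 62, 62.95,  70.99] 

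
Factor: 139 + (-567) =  -428= - 2^2*107^1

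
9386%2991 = 413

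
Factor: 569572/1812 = 943/3 = 3^( - 1)*23^1*41^1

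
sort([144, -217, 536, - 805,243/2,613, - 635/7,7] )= [ - 805, - 217,-635/7, 7,243/2,144,536, 613 ]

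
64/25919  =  64/25919 = 0.00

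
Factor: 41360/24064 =55/32 = 2^( - 5 )*5^1*11^1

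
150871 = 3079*49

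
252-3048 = - 2796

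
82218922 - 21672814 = 60546108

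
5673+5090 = 10763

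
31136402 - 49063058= - 17926656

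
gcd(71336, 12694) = 2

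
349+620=969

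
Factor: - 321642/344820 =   -  53607/57470 = - 2^( - 1)*3^1*5^( - 1 )*7^ (-1 )*107^1*  167^1*821^( - 1 )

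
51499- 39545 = 11954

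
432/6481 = 432/6481  =  0.07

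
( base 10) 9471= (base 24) GAF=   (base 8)22377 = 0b10010011111111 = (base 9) 13883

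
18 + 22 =40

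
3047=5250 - 2203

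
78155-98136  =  -19981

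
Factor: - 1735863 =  - 3^1*578621^1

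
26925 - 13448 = 13477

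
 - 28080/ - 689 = 2160/53= 40.75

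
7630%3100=1430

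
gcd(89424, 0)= 89424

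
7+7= 14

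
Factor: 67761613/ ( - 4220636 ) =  - 2^( - 2)*7^( - 1 )*53^1*307^(- 1)*311^1 * 491^( - 1 ) * 4111^1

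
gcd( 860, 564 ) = 4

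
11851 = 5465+6386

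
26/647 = 26/647 =0.04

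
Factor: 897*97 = 87009 =3^1*13^1*23^1*97^1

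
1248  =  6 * 208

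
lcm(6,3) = 6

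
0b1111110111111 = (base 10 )8127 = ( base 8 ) 17677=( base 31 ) 8e5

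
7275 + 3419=10694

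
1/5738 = 1/5738 = 0.00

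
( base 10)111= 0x6F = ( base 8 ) 157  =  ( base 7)216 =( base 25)4b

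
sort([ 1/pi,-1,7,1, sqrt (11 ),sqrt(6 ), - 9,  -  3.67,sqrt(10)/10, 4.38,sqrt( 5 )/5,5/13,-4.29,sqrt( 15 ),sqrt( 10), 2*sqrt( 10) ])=[- 9,-4.29  ,  -  3.67, - 1,sqrt( 10 )/10,1/pi, 5/13,sqrt (5 ) /5,  1,sqrt (6),  sqrt(10),  sqrt(11 ),sqrt( 15), 4.38,2*sqrt(10 ) , 7 ] 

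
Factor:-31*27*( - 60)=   2^2*3^4*5^1*31^1 = 50220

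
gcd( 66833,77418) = 1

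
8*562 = 4496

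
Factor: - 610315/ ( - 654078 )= 2^( - 1 )*3^ (-1)*5^1*37^1*3299^1*109013^(- 1)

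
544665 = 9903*55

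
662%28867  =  662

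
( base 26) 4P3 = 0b110100011101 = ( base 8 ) 6435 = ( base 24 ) 5jl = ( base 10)3357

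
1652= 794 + 858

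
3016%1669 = 1347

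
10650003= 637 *16719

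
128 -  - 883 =1011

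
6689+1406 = 8095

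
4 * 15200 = 60800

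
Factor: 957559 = 17^1*23^1 * 31^1 * 79^1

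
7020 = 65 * 108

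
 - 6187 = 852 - 7039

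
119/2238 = 119/2238 = 0.05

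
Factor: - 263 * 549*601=-3^2*61^1 * 263^1 * 601^1 = -86776587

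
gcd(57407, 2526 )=1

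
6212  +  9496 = 15708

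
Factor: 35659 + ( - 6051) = 2^3*3701^1 = 29608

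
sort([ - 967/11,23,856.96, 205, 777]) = [ - 967/11, 23, 205, 777,856.96]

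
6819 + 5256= 12075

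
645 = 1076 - 431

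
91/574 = 13/82 =0.16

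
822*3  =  2466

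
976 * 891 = 869616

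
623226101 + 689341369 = 1312567470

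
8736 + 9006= 17742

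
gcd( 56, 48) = 8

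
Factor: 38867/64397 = 71^( - 1) * 907^ ( - 1) * 38867^1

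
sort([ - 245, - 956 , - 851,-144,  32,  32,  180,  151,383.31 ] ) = [ - 956, - 851, - 245, - 144,32, 32 , 151, 180,  383.31 ]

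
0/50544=0 = 0.00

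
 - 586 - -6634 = 6048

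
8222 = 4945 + 3277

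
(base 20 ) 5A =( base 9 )132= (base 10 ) 110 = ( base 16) 6e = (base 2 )1101110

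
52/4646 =26/2323 = 0.01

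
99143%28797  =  12752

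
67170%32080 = 3010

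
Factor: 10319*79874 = 2^1*17^1*607^1*39937^1 = 824219806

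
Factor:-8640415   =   - 5^1 * 7^2*35267^1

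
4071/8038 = 4071/8038 = 0.51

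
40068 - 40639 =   -  571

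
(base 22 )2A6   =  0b10010101010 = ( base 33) 136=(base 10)1194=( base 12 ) 836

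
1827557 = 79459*23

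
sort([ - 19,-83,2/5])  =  [-83,-19, 2/5] 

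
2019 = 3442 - 1423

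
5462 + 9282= 14744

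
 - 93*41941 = -3900513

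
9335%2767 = 1034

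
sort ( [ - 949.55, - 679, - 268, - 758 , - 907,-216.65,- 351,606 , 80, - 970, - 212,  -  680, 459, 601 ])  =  [-970, - 949.55 , - 907,- 758,- 680, - 679 , - 351, - 268 , - 216.65, - 212,80, 459,601,606]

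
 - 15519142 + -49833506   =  -65352648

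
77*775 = 59675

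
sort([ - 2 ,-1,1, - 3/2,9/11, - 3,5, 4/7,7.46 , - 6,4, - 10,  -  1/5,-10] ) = [-10,  -  10, - 6 , - 3, - 2, -3/2, - 1 , - 1/5 , 4/7, 9/11 , 1,4,  5,7.46]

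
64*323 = 20672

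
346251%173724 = 172527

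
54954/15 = 3663+3/5  =  3663.60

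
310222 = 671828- 361606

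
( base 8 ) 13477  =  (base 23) b5h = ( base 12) 353B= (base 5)142301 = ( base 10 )5951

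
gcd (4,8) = 4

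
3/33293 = 3/33293 = 0.00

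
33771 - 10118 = 23653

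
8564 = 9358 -794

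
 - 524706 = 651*( - 806 )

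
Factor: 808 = 2^3*101^1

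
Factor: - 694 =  - 2^1 * 347^1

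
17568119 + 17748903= 35317022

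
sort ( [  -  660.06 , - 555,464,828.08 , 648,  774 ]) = [ - 660.06, - 555, 464,648 , 774,828.08]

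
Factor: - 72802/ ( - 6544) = 89/8 = 2^( - 3)*89^1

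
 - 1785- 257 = - 2042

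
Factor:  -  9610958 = - 2^1*7^2*101^1*971^1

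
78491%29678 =19135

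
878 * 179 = 157162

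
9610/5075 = 1 + 907/1015 = 1.89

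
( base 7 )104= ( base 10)53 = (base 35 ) 1i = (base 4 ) 311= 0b110101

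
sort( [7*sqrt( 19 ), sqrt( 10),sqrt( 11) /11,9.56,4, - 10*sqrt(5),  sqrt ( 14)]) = [ - 10*  sqrt( 5),sqrt( 11) /11, sqrt( 10),sqrt(14), 4,9.56 , 7*sqrt( 19) ] 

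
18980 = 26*730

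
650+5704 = 6354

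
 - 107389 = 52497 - 159886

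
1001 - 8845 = -7844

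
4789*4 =19156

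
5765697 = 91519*63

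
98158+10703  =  108861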